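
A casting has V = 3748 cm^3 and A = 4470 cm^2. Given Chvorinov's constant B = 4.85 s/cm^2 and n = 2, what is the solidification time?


Formula: t_s = B * (V/A)^n  (Chvorinov's rule, n=2)
Modulus M = V/A = 3748/4470 = 0.838479 cm
M^2 = 0.838479^2 = 0.703047 cm^2
t_s = 4.85 * 0.703047 = 3.4098 s

Final answer: 3.4098 s


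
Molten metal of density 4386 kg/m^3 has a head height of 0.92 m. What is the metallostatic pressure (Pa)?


Formula: P = rho * g * h
rho * g = 4386 * 9.81 = 43026.66 N/m^3
P = 43026.66 * 0.92 = 39584.5272 Pa

Final answer: 39584.5272 Pa


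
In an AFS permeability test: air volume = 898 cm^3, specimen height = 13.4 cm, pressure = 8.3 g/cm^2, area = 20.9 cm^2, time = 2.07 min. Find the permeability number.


Formula: Permeability Number P = (V * H) / (p * A * t)
Numerator: V * H = 898 * 13.4 = 12033.2
Denominator: p * A * t = 8.3 * 20.9 * 2.07 = 359.0829
P = 12033.2 / 359.0829 = 33.5109

Answer: 33.5109


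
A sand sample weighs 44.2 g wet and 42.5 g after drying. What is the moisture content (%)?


Formula: MC = (W_wet - W_dry) / W_wet * 100
Water mass = 44.2 - 42.5 = 1.7 g
MC = 1.7 / 44.2 * 100 = 3.8462%

Answer: 3.8462%


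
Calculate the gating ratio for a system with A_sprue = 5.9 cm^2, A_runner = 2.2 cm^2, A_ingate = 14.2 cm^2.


Sprue:Runner:Ingate = 1 : 2.2/5.9 : 14.2/5.9 = 1:0.37:2.41

1:0.37:2.41


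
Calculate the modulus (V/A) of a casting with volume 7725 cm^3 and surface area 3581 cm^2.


Formula: Casting Modulus M = V / A
M = 7725 cm^3 / 3581 cm^2 = 2.1572 cm

Answer: 2.1572 cm


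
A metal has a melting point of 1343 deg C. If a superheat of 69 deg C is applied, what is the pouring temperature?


Formula: T_pour = T_melt + Superheat
T_pour = 1343 + 69 = 1412 deg C

Final answer: 1412 deg C


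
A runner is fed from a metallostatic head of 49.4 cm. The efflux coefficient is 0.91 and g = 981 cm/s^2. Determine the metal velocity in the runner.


Formula: v = Cd * sqrt(2 * g * h)  (Torricelli with discharge coefficient)
2*g*h = 2 * 981 * 49.4 = 96922.8 cm^2/s^2
sqrt(96922.8) = 311.32427 cm/s
v = 0.91 * 311.32427 = 283.3051 cm/s


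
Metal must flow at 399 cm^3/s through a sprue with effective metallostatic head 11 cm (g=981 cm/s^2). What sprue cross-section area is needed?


Formula: v = sqrt(2*g*h), A = Q/v
Velocity: v = sqrt(2 * 981 * 11) = sqrt(21582) = 146.9081 cm/s
Sprue area: A = Q / v = 399 / 146.9081 = 2.7160 cm^2

Final answer: 2.7160 cm^2


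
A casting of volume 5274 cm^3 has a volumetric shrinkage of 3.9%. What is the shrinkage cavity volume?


Formula: V_shrink = V_casting * shrinkage_pct / 100
V_shrink = 5274 cm^3 * 3.9 / 100 = 205.6860 cm^3


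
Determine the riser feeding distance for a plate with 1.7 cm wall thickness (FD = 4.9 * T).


Formula: FD = 4.9 * T  (riser feeding-distance rule)
FD = 4.9 * 1.7 cm = 8.3300 cm


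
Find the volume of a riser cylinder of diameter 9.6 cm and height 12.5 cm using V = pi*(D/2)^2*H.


Formula: V = pi * (D/2)^2 * H  (cylinder volume)
Radius = D/2 = 9.6/2 = 4.8 cm
V = pi * 4.8^2 * 12.5 = 904.7787 cm^3

904.7787 cm^3


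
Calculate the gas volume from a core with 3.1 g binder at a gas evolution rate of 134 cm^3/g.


Formula: V_gas = W_binder * gas_evolution_rate
V = 3.1 g * 134 cm^3/g = 415.4000 cm^3

Final answer: 415.4000 cm^3


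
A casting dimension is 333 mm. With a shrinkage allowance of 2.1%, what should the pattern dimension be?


Formula: L_pattern = L_casting * (1 + shrinkage_rate/100)
Shrinkage factor = 1 + 2.1/100 = 1.021
L_pattern = 333 mm * 1.021 = 339.9930 mm

Final answer: 339.9930 mm


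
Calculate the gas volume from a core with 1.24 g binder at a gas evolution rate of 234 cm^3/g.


Formula: V_gas = W_binder * gas_evolution_rate
V = 1.24 g * 234 cm^3/g = 290.1600 cm^3

Final answer: 290.1600 cm^3


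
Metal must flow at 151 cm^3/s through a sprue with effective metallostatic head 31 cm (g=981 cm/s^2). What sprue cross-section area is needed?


Formula: v = sqrt(2*g*h), A = Q/v
Velocity: v = sqrt(2 * 981 * 31) = sqrt(60822) = 246.6212 cm/s
Sprue area: A = Q / v = 151 / 246.6212 = 0.6123 cm^2


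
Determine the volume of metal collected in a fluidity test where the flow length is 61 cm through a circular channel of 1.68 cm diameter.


Formula: V = pi * (d/2)^2 * L  (cylinder volume)
Radius = 1.68/2 = 0.84 cm
V = pi * 0.84^2 * 61 = 135.2192 cm^3

Answer: 135.2192 cm^3


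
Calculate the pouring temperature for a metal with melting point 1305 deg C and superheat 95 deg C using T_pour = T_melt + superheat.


Formula: T_pour = T_melt + Superheat
T_pour = 1305 + 95 = 1400 deg C

1400 deg C


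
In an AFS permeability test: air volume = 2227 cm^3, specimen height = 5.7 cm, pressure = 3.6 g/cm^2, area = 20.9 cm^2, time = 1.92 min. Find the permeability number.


Formula: Permeability Number P = (V * H) / (p * A * t)
Numerator: V * H = 2227 * 5.7 = 12693.9
Denominator: p * A * t = 3.6 * 20.9 * 1.92 = 144.4608
P = 12693.9 / 144.4608 = 87.8709

Answer: 87.8709


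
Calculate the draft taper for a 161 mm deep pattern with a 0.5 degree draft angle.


Formula: taper = depth * tan(draft_angle)
tan(0.5 deg) = 0.0087269
taper = 161 mm * 0.0087269 = 1.4050 mm


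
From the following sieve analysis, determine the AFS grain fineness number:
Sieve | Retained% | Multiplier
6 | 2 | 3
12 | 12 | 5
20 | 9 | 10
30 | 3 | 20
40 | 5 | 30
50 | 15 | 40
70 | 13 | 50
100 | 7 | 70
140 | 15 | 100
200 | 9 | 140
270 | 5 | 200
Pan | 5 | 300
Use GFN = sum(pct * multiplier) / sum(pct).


Formula: GFN = sum(pct * multiplier) / sum(pct)
sum(pct * multiplier) = 7366
sum(pct) = 100
GFN = 7366 / 100 = 73.66

73.66


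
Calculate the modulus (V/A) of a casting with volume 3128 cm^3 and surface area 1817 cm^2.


Formula: Casting Modulus M = V / A
M = 3128 cm^3 / 1817 cm^2 = 1.7215 cm

Final answer: 1.7215 cm


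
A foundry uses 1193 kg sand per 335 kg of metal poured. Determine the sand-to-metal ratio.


Formula: Sand-to-Metal Ratio = W_sand / W_metal
Ratio = 1193 kg / 335 kg = 3.5612

Answer: 3.5612


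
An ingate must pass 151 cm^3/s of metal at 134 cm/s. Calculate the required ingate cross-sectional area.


Formula: A_ingate = Q / v  (continuity equation)
A = 151 cm^3/s / 134 cm/s = 1.1269 cm^2

1.1269 cm^2


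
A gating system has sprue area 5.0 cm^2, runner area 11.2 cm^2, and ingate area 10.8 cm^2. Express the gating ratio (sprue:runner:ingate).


Sprue:Runner:Ingate = 1 : 11.2/5.0 : 10.8/5.0 = 1:2.24:2.16

Answer: 1:2.24:2.16


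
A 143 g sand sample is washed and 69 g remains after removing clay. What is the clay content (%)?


Formula: Clay% = (W_total - W_washed) / W_total * 100
Clay mass = 143 - 69 = 74 g
Clay% = 74 / 143 * 100 = 51.7483%

Answer: 51.7483%


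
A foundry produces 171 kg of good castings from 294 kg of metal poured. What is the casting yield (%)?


Formula: Casting Yield = (W_good / W_total) * 100
Yield = (171 kg / 294 kg) * 100 = 58.1633%

Answer: 58.1633%


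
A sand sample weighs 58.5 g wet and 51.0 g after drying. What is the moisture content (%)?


Formula: MC = (W_wet - W_dry) / W_wet * 100
Water mass = 58.5 - 51.0 = 7.5 g
MC = 7.5 / 58.5 * 100 = 12.8205%


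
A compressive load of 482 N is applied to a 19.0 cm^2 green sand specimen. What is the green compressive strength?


Formula: Compressive Strength = Force / Area
Strength = 482 N / 19.0 cm^2 = 25.3684 N/cm^2

Final answer: 25.3684 N/cm^2


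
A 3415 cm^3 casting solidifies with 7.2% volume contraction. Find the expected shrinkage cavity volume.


Formula: V_shrink = V_casting * shrinkage_pct / 100
V_shrink = 3415 cm^3 * 7.2 / 100 = 245.8800 cm^3


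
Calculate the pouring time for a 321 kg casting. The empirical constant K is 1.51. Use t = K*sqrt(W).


Formula: t = K * sqrt(W)
sqrt(W) = sqrt(321) = 17.91647
t = 1.51 * 17.91647 = 27.0539 s

Answer: 27.0539 s


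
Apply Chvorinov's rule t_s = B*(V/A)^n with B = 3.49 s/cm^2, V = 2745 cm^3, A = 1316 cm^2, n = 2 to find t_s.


Formula: t_s = B * (V/A)^n  (Chvorinov's rule, n=2)
Modulus M = V/A = 2745/1316 = 2.085866 cm
M^2 = 2.085866^2 = 4.350837 cm^2
t_s = 3.49 * 4.350837 = 15.1844 s

Answer: 15.1844 s


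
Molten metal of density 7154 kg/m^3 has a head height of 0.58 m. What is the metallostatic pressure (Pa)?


Formula: P = rho * g * h
rho * g = 7154 * 9.81 = 70180.74 N/m^3
P = 70180.74 * 0.58 = 40704.8292 Pa

Answer: 40704.8292 Pa


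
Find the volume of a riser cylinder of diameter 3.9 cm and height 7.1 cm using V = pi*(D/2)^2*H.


Formula: V = pi * (D/2)^2 * H  (cylinder volume)
Radius = D/2 = 3.9/2 = 1.95 cm
V = pi * 1.95^2 * 7.1 = 84.8159 cm^3

84.8159 cm^3


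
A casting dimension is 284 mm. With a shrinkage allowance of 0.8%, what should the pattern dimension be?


Formula: L_pattern = L_casting * (1 + shrinkage_rate/100)
Shrinkage factor = 1 + 0.8/100 = 1.008
L_pattern = 284 mm * 1.008 = 286.2720 mm

286.2720 mm


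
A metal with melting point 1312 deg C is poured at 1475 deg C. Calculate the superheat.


Formula: Superheat = T_pour - T_melt
Superheat = 1475 - 1312 = 163 deg C

163 deg C


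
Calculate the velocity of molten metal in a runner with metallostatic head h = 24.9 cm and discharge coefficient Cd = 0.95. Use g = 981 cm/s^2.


Formula: v = Cd * sqrt(2 * g * h)  (Torricelli with discharge coefficient)
2*g*h = 2 * 981 * 24.9 = 48853.8 cm^2/s^2
sqrt(48853.8) = 221.02896 cm/s
v = 0.95 * 221.02896 = 209.9775 cm/s


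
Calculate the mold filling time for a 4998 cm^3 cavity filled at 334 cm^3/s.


Formula: t_fill = V_mold / Q_flow
t = 4998 cm^3 / 334 cm^3/s = 14.9641 s

Answer: 14.9641 s


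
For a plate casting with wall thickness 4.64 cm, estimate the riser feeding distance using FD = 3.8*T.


Formula: FD = 3.8 * T  (riser feeding-distance rule)
FD = 3.8 * 4.64 cm = 17.6320 cm

17.6320 cm


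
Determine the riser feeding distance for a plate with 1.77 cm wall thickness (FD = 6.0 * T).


Formula: FD = 6.0 * T  (riser feeding-distance rule)
FD = 6.0 * 1.77 cm = 10.6200 cm

Final answer: 10.6200 cm


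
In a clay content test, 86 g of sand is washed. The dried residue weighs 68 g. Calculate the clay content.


Formula: Clay% = (W_total - W_washed) / W_total * 100
Clay mass = 86 - 68 = 18 g
Clay% = 18 / 86 * 100 = 20.9302%


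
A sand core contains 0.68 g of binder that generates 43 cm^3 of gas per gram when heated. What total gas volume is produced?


Formula: V_gas = W_binder * gas_evolution_rate
V = 0.68 g * 43 cm^3/g = 29.2400 cm^3


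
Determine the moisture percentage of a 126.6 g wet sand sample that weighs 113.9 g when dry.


Formula: MC = (W_wet - W_dry) / W_wet * 100
Water mass = 126.6 - 113.9 = 12.7 g
MC = 12.7 / 126.6 * 100 = 10.0316%

10.0316%


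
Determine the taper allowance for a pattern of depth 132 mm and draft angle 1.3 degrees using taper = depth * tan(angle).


Formula: taper = depth * tan(draft_angle)
tan(1.3 deg) = 0.0226932
taper = 132 mm * 0.0226932 = 2.9955 mm

Final answer: 2.9955 mm


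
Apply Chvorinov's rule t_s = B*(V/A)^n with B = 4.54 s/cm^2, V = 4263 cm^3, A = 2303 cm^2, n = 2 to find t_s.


Formula: t_s = B * (V/A)^n  (Chvorinov's rule, n=2)
Modulus M = V/A = 4263/2303 = 1.851064 cm
M^2 = 1.851064^2 = 3.426438 cm^2
t_s = 4.54 * 3.426438 = 15.5560 s

15.5560 s


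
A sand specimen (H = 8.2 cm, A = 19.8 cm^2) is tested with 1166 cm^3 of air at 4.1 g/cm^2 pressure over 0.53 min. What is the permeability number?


Formula: Permeability Number P = (V * H) / (p * A * t)
Numerator: V * H = 1166 * 8.2 = 9561.2
Denominator: p * A * t = 4.1 * 19.8 * 0.53 = 43.0254
P = 9561.2 / 43.0254 = 222.2222

Answer: 222.2222


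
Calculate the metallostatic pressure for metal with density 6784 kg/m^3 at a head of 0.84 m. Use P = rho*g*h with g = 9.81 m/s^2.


Formula: P = rho * g * h
rho * g = 6784 * 9.81 = 66551.04 N/m^3
P = 66551.04 * 0.84 = 55902.8736 Pa

55902.8736 Pa


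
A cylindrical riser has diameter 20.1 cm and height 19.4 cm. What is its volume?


Formula: V = pi * (D/2)^2 * H  (cylinder volume)
Radius = D/2 = 20.1/2 = 10.05 cm
V = pi * 10.05^2 * 19.4 = 6155.7890 cm^3

Final answer: 6155.7890 cm^3


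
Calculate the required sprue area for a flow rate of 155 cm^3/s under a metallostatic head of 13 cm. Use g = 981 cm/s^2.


Formula: v = sqrt(2*g*h), A = Q/v
Velocity: v = sqrt(2 * 981 * 13) = sqrt(25506) = 159.7060 cm/s
Sprue area: A = Q / v = 155 / 159.7060 = 0.9705 cm^2


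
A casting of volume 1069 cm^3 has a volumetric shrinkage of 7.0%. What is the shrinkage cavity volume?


Formula: V_shrink = V_casting * shrinkage_pct / 100
V_shrink = 1069 cm^3 * 7.0 / 100 = 74.8300 cm^3


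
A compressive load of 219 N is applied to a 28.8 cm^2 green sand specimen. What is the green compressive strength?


Formula: Compressive Strength = Force / Area
Strength = 219 N / 28.8 cm^2 = 7.6042 N/cm^2

Answer: 7.6042 N/cm^2


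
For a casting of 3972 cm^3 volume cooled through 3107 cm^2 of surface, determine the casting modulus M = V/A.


Formula: Casting Modulus M = V / A
M = 3972 cm^3 / 3107 cm^2 = 1.2784 cm

1.2784 cm


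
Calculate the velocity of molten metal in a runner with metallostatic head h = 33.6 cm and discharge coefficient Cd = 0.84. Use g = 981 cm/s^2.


Formula: v = Cd * sqrt(2 * g * h)  (Torricelli with discharge coefficient)
2*g*h = 2 * 981 * 33.6 = 65923.2 cm^2/s^2
sqrt(65923.2) = 256.75514 cm/s
v = 0.84 * 256.75514 = 215.6743 cm/s

Answer: 215.6743 cm/s


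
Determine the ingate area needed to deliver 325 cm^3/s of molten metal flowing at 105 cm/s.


Formula: A_ingate = Q / v  (continuity equation)
A = 325 cm^3/s / 105 cm/s = 3.0952 cm^2


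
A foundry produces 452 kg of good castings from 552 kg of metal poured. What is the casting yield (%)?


Formula: Casting Yield = (W_good / W_total) * 100
Yield = (452 kg / 552 kg) * 100 = 81.8841%


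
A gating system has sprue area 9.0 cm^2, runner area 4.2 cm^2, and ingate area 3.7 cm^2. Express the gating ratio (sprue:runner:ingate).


Sprue:Runner:Ingate = 1 : 4.2/9.0 : 3.7/9.0 = 1:0.47:0.41

Final answer: 1:0.47:0.41


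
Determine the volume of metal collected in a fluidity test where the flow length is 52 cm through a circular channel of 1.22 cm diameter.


Formula: V = pi * (d/2)^2 * L  (cylinder volume)
Radius = 1.22/2 = 0.61 cm
V = pi * 0.61^2 * 52 = 60.7873 cm^3

Answer: 60.7873 cm^3


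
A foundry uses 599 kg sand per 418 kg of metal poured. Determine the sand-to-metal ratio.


Formula: Sand-to-Metal Ratio = W_sand / W_metal
Ratio = 599 kg / 418 kg = 1.4330

Final answer: 1.4330


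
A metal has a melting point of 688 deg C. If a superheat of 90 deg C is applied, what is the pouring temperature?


Formula: T_pour = T_melt + Superheat
T_pour = 688 + 90 = 778 deg C

778 deg C


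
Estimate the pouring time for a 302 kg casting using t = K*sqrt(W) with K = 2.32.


Formula: t = K * sqrt(W)
sqrt(W) = sqrt(302) = 17.37815
t = 2.32 * 17.37815 = 40.3173 s

Answer: 40.3173 s


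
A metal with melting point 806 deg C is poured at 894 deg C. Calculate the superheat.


Formula: Superheat = T_pour - T_melt
Superheat = 894 - 806 = 88 deg C

Final answer: 88 deg C


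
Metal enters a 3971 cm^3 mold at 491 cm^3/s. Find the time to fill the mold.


Formula: t_fill = V_mold / Q_flow
t = 3971 cm^3 / 491 cm^3/s = 8.0876 s


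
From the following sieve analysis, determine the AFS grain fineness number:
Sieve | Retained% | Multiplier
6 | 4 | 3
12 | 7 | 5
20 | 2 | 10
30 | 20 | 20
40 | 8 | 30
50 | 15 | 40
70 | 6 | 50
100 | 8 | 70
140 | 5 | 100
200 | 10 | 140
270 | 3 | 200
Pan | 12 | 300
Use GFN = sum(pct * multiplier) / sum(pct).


Formula: GFN = sum(pct * multiplier) / sum(pct)
sum(pct * multiplier) = 8267
sum(pct) = 100
GFN = 8267 / 100 = 82.67

82.67


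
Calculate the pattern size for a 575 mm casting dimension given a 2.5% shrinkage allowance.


Formula: L_pattern = L_casting * (1 + shrinkage_rate/100)
Shrinkage factor = 1 + 2.5/100 = 1.025
L_pattern = 575 mm * 1.025 = 589.3750 mm

Final answer: 589.3750 mm


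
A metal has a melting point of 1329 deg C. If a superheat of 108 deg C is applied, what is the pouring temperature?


Formula: T_pour = T_melt + Superheat
T_pour = 1329 + 108 = 1437 deg C

Final answer: 1437 deg C


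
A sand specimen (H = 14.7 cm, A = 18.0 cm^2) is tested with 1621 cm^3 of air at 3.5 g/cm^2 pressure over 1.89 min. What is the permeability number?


Formula: Permeability Number P = (V * H) / (p * A * t)
Numerator: V * H = 1621 * 14.7 = 23828.7
Denominator: p * A * t = 3.5 * 18.0 * 1.89 = 119.07
P = 23828.7 / 119.07 = 200.1235

Final answer: 200.1235


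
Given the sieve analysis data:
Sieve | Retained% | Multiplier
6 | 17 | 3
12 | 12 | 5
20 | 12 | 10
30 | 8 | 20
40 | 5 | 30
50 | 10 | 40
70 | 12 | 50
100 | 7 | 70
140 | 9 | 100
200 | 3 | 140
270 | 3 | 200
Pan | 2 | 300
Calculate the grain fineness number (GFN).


Formula: GFN = sum(pct * multiplier) / sum(pct)
sum(pct * multiplier) = 4551
sum(pct) = 100
GFN = 4551 / 100 = 45.51

Final answer: 45.51


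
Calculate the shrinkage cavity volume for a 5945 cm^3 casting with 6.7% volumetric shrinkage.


Formula: V_shrink = V_casting * shrinkage_pct / 100
V_shrink = 5945 cm^3 * 6.7 / 100 = 398.3150 cm^3


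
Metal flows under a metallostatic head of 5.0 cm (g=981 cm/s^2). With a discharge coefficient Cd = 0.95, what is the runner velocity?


Formula: v = Cd * sqrt(2 * g * h)  (Torricelli with discharge coefficient)
2*g*h = 2 * 981 * 5.0 = 9810.0 cm^2/s^2
sqrt(9810.0) = 99.04544 cm/s
v = 0.95 * 99.04544 = 94.0932 cm/s


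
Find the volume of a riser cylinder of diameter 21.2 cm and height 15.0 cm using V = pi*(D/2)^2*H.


Formula: V = pi * (D/2)^2 * H  (cylinder volume)
Radius = D/2 = 21.2/2 = 10.6 cm
V = pi * 10.6^2 * 15.0 = 5294.8403 cm^3

5294.8403 cm^3


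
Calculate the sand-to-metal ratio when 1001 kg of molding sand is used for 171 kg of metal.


Formula: Sand-to-Metal Ratio = W_sand / W_metal
Ratio = 1001 kg / 171 kg = 5.8538

5.8538


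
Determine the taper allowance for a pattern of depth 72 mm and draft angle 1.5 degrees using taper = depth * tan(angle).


Formula: taper = depth * tan(draft_angle)
tan(1.5 deg) = 0.0261859
taper = 72 mm * 0.0261859 = 1.8854 mm

Final answer: 1.8854 mm


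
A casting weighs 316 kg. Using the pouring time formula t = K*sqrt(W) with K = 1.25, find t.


Formula: t = K * sqrt(W)
sqrt(W) = sqrt(316) = 17.77639
t = 1.25 * 17.77639 = 22.2205 s


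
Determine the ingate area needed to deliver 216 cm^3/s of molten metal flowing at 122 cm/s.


Formula: A_ingate = Q / v  (continuity equation)
A = 216 cm^3/s / 122 cm/s = 1.7705 cm^2

Final answer: 1.7705 cm^2


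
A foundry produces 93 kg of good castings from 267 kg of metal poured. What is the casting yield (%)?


Formula: Casting Yield = (W_good / W_total) * 100
Yield = (93 kg / 267 kg) * 100 = 34.8315%

34.8315%


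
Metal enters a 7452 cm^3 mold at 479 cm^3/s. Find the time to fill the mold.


Formula: t_fill = V_mold / Q_flow
t = 7452 cm^3 / 479 cm^3/s = 15.5574 s

15.5574 s


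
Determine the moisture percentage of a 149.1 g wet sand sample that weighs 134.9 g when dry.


Formula: MC = (W_wet - W_dry) / W_wet * 100
Water mass = 149.1 - 134.9 = 14.2 g
MC = 14.2 / 149.1 * 100 = 9.5238%

Final answer: 9.5238%


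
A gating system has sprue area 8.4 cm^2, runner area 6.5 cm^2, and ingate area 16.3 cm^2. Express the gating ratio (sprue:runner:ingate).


Sprue:Runner:Ingate = 1 : 6.5/8.4 : 16.3/8.4 = 1:0.77:1.94

Answer: 1:0.77:1.94


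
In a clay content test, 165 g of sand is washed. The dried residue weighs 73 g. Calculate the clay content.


Formula: Clay% = (W_total - W_washed) / W_total * 100
Clay mass = 165 - 73 = 92 g
Clay% = 92 / 165 * 100 = 55.7576%

Answer: 55.7576%


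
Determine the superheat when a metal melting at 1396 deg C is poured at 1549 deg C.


Formula: Superheat = T_pour - T_melt
Superheat = 1549 - 1396 = 153 deg C

Answer: 153 deg C


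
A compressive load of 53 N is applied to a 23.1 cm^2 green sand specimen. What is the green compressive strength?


Formula: Compressive Strength = Force / Area
Strength = 53 N / 23.1 cm^2 = 2.2944 N/cm^2

Final answer: 2.2944 N/cm^2


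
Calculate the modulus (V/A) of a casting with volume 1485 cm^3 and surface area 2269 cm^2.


Formula: Casting Modulus M = V / A
M = 1485 cm^3 / 2269 cm^2 = 0.6545 cm


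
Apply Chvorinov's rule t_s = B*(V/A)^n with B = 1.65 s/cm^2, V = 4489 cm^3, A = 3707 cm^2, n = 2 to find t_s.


Formula: t_s = B * (V/A)^n  (Chvorinov's rule, n=2)
Modulus M = V/A = 4489/3707 = 1.210952 cm
M^2 = 1.210952^2 = 1.466405 cm^2
t_s = 1.65 * 1.466405 = 2.4196 s

Answer: 2.4196 s


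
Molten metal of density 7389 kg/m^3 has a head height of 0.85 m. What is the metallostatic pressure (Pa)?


Formula: P = rho * g * h
rho * g = 7389 * 9.81 = 72486.09 N/m^3
P = 72486.09 * 0.85 = 61613.1765 Pa

61613.1765 Pa


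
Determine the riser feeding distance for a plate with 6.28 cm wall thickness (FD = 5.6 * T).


Formula: FD = 5.6 * T  (riser feeding-distance rule)
FD = 5.6 * 6.28 cm = 35.1680 cm

Final answer: 35.1680 cm


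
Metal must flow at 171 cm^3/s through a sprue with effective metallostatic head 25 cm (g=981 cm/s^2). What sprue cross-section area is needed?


Formula: v = sqrt(2*g*h), A = Q/v
Velocity: v = sqrt(2 * 981 * 25) = sqrt(49050) = 221.4723 cm/s
Sprue area: A = Q / v = 171 / 221.4723 = 0.7721 cm^2

Answer: 0.7721 cm^2


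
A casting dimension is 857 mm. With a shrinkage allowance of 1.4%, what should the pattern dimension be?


Formula: L_pattern = L_casting * (1 + shrinkage_rate/100)
Shrinkage factor = 1 + 1.4/100 = 1.014
L_pattern = 857 mm * 1.014 = 868.9980 mm

868.9980 mm


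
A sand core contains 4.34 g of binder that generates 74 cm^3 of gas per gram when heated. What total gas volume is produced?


Formula: V_gas = W_binder * gas_evolution_rate
V = 4.34 g * 74 cm^3/g = 321.1600 cm^3

Answer: 321.1600 cm^3


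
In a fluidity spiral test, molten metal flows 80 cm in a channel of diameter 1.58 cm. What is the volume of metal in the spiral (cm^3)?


Formula: V = pi * (d/2)^2 * L  (cylinder volume)
Radius = 1.58/2 = 0.79 cm
V = pi * 0.79^2 * 80 = 156.8534 cm^3

156.8534 cm^3


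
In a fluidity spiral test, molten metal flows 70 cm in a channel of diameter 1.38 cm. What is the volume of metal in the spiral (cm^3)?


Formula: V = pi * (d/2)^2 * L  (cylinder volume)
Radius = 1.38/2 = 0.69 cm
V = pi * 0.69^2 * 70 = 104.6999 cm^3

104.6999 cm^3


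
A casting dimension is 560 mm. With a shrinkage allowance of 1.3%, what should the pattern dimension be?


Formula: L_pattern = L_casting * (1 + shrinkage_rate/100)
Shrinkage factor = 1 + 1.3/100 = 1.013
L_pattern = 560 mm * 1.013 = 567.2800 mm


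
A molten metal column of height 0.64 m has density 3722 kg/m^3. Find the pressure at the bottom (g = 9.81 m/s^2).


Formula: P = rho * g * h
rho * g = 3722 * 9.81 = 36512.82 N/m^3
P = 36512.82 * 0.64 = 23368.2048 Pa

Final answer: 23368.2048 Pa


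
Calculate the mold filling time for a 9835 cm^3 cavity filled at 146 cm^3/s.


Formula: t_fill = V_mold / Q_flow
t = 9835 cm^3 / 146 cm^3/s = 67.3630 s

Answer: 67.3630 s


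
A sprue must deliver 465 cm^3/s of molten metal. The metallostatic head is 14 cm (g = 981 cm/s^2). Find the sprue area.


Formula: v = sqrt(2*g*h), A = Q/v
Velocity: v = sqrt(2 * 981 * 14) = sqrt(27468) = 165.7347 cm/s
Sprue area: A = Q / v = 465 / 165.7347 = 2.8057 cm^2

Answer: 2.8057 cm^2


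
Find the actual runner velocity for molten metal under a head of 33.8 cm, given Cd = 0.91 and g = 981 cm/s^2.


Formula: v = Cd * sqrt(2 * g * h)  (Torricelli with discharge coefficient)
2*g*h = 2 * 981 * 33.8 = 66315.6 cm^2/s^2
sqrt(66315.6) = 257.51815 cm/s
v = 0.91 * 257.51815 = 234.3415 cm/s

234.3415 cm/s


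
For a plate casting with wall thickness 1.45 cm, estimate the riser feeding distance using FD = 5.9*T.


Formula: FD = 5.9 * T  (riser feeding-distance rule)
FD = 5.9 * 1.45 cm = 8.5550 cm


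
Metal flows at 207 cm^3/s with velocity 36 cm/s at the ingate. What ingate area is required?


Formula: A_ingate = Q / v  (continuity equation)
A = 207 cm^3/s / 36 cm/s = 5.7500 cm^2

Final answer: 5.7500 cm^2


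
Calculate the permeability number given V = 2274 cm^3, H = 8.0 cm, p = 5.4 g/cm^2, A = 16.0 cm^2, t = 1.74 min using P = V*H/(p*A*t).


Formula: Permeability Number P = (V * H) / (p * A * t)
Numerator: V * H = 2274 * 8.0 = 18192.0
Denominator: p * A * t = 5.4 * 16.0 * 1.74 = 150.336
P = 18192.0 / 150.336 = 121.0089


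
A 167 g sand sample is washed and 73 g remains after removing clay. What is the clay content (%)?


Formula: Clay% = (W_total - W_washed) / W_total * 100
Clay mass = 167 - 73 = 94 g
Clay% = 94 / 167 * 100 = 56.2874%

Answer: 56.2874%


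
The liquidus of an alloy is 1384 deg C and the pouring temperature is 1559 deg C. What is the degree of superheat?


Formula: Superheat = T_pour - T_melt
Superheat = 1559 - 1384 = 175 deg C

Final answer: 175 deg C


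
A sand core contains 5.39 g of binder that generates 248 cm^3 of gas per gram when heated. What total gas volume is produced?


Formula: V_gas = W_binder * gas_evolution_rate
V = 5.39 g * 248 cm^3/g = 1336.7200 cm^3


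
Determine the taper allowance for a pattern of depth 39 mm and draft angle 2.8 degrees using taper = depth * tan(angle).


Formula: taper = depth * tan(draft_angle)
tan(2.8 deg) = 0.0489082
taper = 39 mm * 0.0489082 = 1.9074 mm


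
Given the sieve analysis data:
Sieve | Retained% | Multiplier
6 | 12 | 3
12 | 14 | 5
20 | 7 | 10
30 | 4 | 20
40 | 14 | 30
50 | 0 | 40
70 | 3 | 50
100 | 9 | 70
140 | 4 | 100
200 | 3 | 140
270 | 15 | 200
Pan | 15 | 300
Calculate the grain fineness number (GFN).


Formula: GFN = sum(pct * multiplier) / sum(pct)
sum(pct * multiplier) = 9776
sum(pct) = 100
GFN = 9776 / 100 = 97.76

Final answer: 97.76


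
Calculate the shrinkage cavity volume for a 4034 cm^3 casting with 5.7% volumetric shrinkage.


Formula: V_shrink = V_casting * shrinkage_pct / 100
V_shrink = 4034 cm^3 * 5.7 / 100 = 229.9380 cm^3

Answer: 229.9380 cm^3


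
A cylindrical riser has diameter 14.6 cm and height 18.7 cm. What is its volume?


Formula: V = pi * (D/2)^2 * H  (cylinder volume)
Radius = D/2 = 14.6/2 = 7.3 cm
V = pi * 7.3^2 * 18.7 = 3130.6693 cm^3

Final answer: 3130.6693 cm^3


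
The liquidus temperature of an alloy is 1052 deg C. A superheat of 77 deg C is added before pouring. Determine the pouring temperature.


Formula: T_pour = T_melt + Superheat
T_pour = 1052 + 77 = 1129 deg C

1129 deg C


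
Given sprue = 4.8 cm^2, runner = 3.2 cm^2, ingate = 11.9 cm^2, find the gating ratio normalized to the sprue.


Sprue:Runner:Ingate = 1 : 3.2/4.8 : 11.9/4.8 = 1:0.67:2.48

1:0.67:2.48


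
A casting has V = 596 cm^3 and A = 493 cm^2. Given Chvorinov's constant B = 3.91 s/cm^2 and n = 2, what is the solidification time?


Formula: t_s = B * (V/A)^n  (Chvorinov's rule, n=2)
Modulus M = V/A = 596/493 = 1.208925 cm
M^2 = 1.208925^2 = 1.461500 cm^2
t_s = 3.91 * 1.461500 = 5.7145 s

Answer: 5.7145 s


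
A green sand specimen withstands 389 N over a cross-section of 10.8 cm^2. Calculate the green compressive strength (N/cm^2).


Formula: Compressive Strength = Force / Area
Strength = 389 N / 10.8 cm^2 = 36.0185 N/cm^2

Answer: 36.0185 N/cm^2


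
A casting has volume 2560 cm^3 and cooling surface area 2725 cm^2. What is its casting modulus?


Formula: Casting Modulus M = V / A
M = 2560 cm^3 / 2725 cm^2 = 0.9394 cm

0.9394 cm


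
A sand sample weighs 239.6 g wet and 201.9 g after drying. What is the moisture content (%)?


Formula: MC = (W_wet - W_dry) / W_wet * 100
Water mass = 239.6 - 201.9 = 37.7 g
MC = 37.7 / 239.6 * 100 = 15.7346%


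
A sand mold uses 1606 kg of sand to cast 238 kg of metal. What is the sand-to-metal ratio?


Formula: Sand-to-Metal Ratio = W_sand / W_metal
Ratio = 1606 kg / 238 kg = 6.7479

6.7479


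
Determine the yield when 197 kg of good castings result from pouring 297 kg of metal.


Formula: Casting Yield = (W_good / W_total) * 100
Yield = (197 kg / 297 kg) * 100 = 66.3300%

Final answer: 66.3300%


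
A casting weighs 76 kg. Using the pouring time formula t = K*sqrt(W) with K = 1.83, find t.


Formula: t = K * sqrt(W)
sqrt(W) = sqrt(76) = 8.71780
t = 1.83 * 8.71780 = 15.9536 s

Answer: 15.9536 s


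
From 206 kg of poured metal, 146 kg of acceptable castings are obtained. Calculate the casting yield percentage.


Formula: Casting Yield = (W_good / W_total) * 100
Yield = (146 kg / 206 kg) * 100 = 70.8738%


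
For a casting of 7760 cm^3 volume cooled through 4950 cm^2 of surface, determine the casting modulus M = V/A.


Formula: Casting Modulus M = V / A
M = 7760 cm^3 / 4950 cm^2 = 1.5677 cm


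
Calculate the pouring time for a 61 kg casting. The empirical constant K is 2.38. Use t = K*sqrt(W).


Formula: t = K * sqrt(W)
sqrt(W) = sqrt(61) = 7.81025
t = 2.38 * 7.81025 = 18.5884 s

18.5884 s


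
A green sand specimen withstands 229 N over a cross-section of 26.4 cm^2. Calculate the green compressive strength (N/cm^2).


Formula: Compressive Strength = Force / Area
Strength = 229 N / 26.4 cm^2 = 8.6742 N/cm^2

Final answer: 8.6742 N/cm^2


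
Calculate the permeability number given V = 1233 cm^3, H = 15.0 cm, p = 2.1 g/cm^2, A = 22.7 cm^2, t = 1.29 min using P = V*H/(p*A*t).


Formula: Permeability Number P = (V * H) / (p * A * t)
Numerator: V * H = 1233 * 15.0 = 18495.0
Denominator: p * A * t = 2.1 * 22.7 * 1.29 = 61.4943
P = 18495.0 / 61.4943 = 300.7596


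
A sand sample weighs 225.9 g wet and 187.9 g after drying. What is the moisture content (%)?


Formula: MC = (W_wet - W_dry) / W_wet * 100
Water mass = 225.9 - 187.9 = 38.0 g
MC = 38.0 / 225.9 * 100 = 16.8216%

16.8216%


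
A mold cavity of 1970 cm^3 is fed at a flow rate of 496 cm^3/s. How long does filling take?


Formula: t_fill = V_mold / Q_flow
t = 1970 cm^3 / 496 cm^3/s = 3.9718 s


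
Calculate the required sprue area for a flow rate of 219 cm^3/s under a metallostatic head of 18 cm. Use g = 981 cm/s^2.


Formula: v = sqrt(2*g*h), A = Q/v
Velocity: v = sqrt(2 * 981 * 18) = sqrt(35316) = 187.9255 cm/s
Sprue area: A = Q / v = 219 / 187.9255 = 1.1654 cm^2

Answer: 1.1654 cm^2


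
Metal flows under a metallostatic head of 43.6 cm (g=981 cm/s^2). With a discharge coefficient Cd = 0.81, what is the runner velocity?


Formula: v = Cd * sqrt(2 * g * h)  (Torricelli with discharge coefficient)
2*g*h = 2 * 981 * 43.6 = 85543.2 cm^2/s^2
sqrt(85543.2) = 292.47769 cm/s
v = 0.81 * 292.47769 = 236.9069 cm/s

Final answer: 236.9069 cm/s


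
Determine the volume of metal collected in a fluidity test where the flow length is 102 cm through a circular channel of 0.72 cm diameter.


Formula: V = pi * (d/2)^2 * L  (cylinder volume)
Radius = 0.72/2 = 0.36 cm
V = pi * 0.36^2 * 102 = 41.5293 cm^3

41.5293 cm^3


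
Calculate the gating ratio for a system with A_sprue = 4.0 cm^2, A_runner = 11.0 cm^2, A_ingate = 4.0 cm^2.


Sprue:Runner:Ingate = 1 : 11.0/4.0 : 4.0/4.0 = 1:2.75:1.00


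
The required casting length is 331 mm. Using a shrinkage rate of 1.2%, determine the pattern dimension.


Formula: L_pattern = L_casting * (1 + shrinkage_rate/100)
Shrinkage factor = 1 + 1.2/100 = 1.012
L_pattern = 331 mm * 1.012 = 334.9720 mm


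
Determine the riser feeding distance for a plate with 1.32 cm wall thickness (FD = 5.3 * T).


Formula: FD = 5.3 * T  (riser feeding-distance rule)
FD = 5.3 * 1.32 cm = 6.9960 cm


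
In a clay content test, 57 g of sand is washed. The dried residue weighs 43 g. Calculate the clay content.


Formula: Clay% = (W_total - W_washed) / W_total * 100
Clay mass = 57 - 43 = 14 g
Clay% = 14 / 57 * 100 = 24.5614%

Answer: 24.5614%


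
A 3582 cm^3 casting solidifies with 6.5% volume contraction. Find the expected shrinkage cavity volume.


Formula: V_shrink = V_casting * shrinkage_pct / 100
V_shrink = 3582 cm^3 * 6.5 / 100 = 232.8300 cm^3

Final answer: 232.8300 cm^3


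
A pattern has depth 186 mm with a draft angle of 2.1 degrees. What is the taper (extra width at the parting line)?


Formula: taper = depth * tan(draft_angle)
tan(2.1 deg) = 0.0366683
taper = 186 mm * 0.0366683 = 6.8203 mm

Answer: 6.8203 mm


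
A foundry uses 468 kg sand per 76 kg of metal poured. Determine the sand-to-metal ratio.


Formula: Sand-to-Metal Ratio = W_sand / W_metal
Ratio = 468 kg / 76 kg = 6.1579

Final answer: 6.1579


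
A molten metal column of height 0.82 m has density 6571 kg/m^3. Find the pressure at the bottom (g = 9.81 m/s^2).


Formula: P = rho * g * h
rho * g = 6571 * 9.81 = 64461.51 N/m^3
P = 64461.51 * 0.82 = 52858.4382 Pa

Answer: 52858.4382 Pa


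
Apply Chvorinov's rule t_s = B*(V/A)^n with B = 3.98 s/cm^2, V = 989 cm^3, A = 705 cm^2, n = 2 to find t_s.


Formula: t_s = B * (V/A)^n  (Chvorinov's rule, n=2)
Modulus M = V/A = 989/705 = 1.402837 cm
M^2 = 1.402837^2 = 1.967952 cm^2
t_s = 3.98 * 1.967952 = 7.8324 s

Answer: 7.8324 s


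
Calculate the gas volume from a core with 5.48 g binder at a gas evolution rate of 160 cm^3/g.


Formula: V_gas = W_binder * gas_evolution_rate
V = 5.48 g * 160 cm^3/g = 876.8000 cm^3

876.8000 cm^3


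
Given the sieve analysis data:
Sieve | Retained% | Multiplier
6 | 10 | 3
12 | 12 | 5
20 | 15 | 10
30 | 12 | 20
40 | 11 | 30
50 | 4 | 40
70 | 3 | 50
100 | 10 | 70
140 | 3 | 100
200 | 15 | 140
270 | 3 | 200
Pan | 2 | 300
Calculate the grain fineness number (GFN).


Formula: GFN = sum(pct * multiplier) / sum(pct)
sum(pct * multiplier) = 5420
sum(pct) = 100
GFN = 5420 / 100 = 54.20


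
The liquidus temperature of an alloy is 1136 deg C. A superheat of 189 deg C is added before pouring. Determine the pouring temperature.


Formula: T_pour = T_melt + Superheat
T_pour = 1136 + 189 = 1325 deg C

1325 deg C


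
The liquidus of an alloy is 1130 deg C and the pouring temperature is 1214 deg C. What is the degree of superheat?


Formula: Superheat = T_pour - T_melt
Superheat = 1214 - 1130 = 84 deg C

Answer: 84 deg C


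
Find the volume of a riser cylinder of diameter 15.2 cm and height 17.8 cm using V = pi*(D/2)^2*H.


Formula: V = pi * (D/2)^2 * H  (cylinder volume)
Radius = D/2 = 15.2/2 = 7.6 cm
V = pi * 7.6^2 * 17.8 = 3229.9594 cm^3


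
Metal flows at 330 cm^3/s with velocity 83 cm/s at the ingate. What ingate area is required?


Formula: A_ingate = Q / v  (continuity equation)
A = 330 cm^3/s / 83 cm/s = 3.9759 cm^2

Answer: 3.9759 cm^2


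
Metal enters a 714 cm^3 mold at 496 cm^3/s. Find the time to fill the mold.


Formula: t_fill = V_mold / Q_flow
t = 714 cm^3 / 496 cm^3/s = 1.4395 s

Answer: 1.4395 s


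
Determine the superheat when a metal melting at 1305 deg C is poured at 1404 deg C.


Formula: Superheat = T_pour - T_melt
Superheat = 1404 - 1305 = 99 deg C

99 deg C


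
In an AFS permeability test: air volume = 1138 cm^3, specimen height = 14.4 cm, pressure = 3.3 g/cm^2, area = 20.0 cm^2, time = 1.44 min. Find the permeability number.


Formula: Permeability Number P = (V * H) / (p * A * t)
Numerator: V * H = 1138 * 14.4 = 16387.2
Denominator: p * A * t = 3.3 * 20.0 * 1.44 = 95.04
P = 16387.2 / 95.04 = 172.4242

172.4242


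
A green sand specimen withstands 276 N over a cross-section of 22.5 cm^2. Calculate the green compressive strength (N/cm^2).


Formula: Compressive Strength = Force / Area
Strength = 276 N / 22.5 cm^2 = 12.2667 N/cm^2

Final answer: 12.2667 N/cm^2


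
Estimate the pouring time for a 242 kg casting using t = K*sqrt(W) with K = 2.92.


Formula: t = K * sqrt(W)
sqrt(W) = sqrt(242) = 15.55635
t = 2.92 * 15.55635 = 45.4245 s

Final answer: 45.4245 s


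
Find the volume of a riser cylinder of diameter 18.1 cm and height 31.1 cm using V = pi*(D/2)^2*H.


Formula: V = pi * (D/2)^2 * H  (cylinder volume)
Radius = D/2 = 18.1/2 = 9.05 cm
V = pi * 9.05^2 * 31.1 = 8002.1635 cm^3

Answer: 8002.1635 cm^3


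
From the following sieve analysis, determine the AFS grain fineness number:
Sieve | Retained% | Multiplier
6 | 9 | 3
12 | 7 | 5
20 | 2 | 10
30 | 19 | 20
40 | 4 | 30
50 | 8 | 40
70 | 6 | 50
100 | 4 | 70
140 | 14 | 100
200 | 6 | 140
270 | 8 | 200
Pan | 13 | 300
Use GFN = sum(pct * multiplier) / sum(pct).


Formula: GFN = sum(pct * multiplier) / sum(pct)
sum(pct * multiplier) = 9222
sum(pct) = 100
GFN = 9222 / 100 = 92.22

92.22


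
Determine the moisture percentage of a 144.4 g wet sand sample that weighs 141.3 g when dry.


Formula: MC = (W_wet - W_dry) / W_wet * 100
Water mass = 144.4 - 141.3 = 3.1 g
MC = 3.1 / 144.4 * 100 = 2.1468%

2.1468%


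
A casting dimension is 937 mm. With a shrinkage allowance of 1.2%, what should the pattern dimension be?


Formula: L_pattern = L_casting * (1 + shrinkage_rate/100)
Shrinkage factor = 1 + 1.2/100 = 1.012
L_pattern = 937 mm * 1.012 = 948.2440 mm

Final answer: 948.2440 mm


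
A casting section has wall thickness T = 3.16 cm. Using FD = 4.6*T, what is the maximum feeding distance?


Formula: FD = 4.6 * T  (riser feeding-distance rule)
FD = 4.6 * 3.16 cm = 14.5360 cm

14.5360 cm


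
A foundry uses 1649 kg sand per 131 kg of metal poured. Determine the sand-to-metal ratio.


Formula: Sand-to-Metal Ratio = W_sand / W_metal
Ratio = 1649 kg / 131 kg = 12.5878


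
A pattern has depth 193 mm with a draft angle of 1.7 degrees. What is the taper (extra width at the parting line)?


Formula: taper = depth * tan(draft_angle)
tan(1.7 deg) = 0.0296793
taper = 193 mm * 0.0296793 = 5.7281 mm

Final answer: 5.7281 mm


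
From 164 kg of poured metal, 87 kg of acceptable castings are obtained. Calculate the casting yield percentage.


Formula: Casting Yield = (W_good / W_total) * 100
Yield = (87 kg / 164 kg) * 100 = 53.0488%

Final answer: 53.0488%


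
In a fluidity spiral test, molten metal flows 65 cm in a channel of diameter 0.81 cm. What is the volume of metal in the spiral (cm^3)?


Formula: V = pi * (d/2)^2 * L  (cylinder volume)
Radius = 0.81/2 = 0.405 cm
V = pi * 0.405^2 * 65 = 33.4945 cm^3

Final answer: 33.4945 cm^3


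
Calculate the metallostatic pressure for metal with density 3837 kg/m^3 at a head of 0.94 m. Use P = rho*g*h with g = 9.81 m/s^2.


Formula: P = rho * g * h
rho * g = 3837 * 9.81 = 37640.97 N/m^3
P = 37640.97 * 0.94 = 35382.5118 Pa


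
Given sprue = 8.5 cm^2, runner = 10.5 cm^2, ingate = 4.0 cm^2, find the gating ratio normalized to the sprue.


Sprue:Runner:Ingate = 1 : 10.5/8.5 : 4.0/8.5 = 1:1.24:0.47

Answer: 1:1.24:0.47


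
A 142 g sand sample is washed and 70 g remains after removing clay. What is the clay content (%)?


Formula: Clay% = (W_total - W_washed) / W_total * 100
Clay mass = 142 - 70 = 72 g
Clay% = 72 / 142 * 100 = 50.7042%

50.7042%


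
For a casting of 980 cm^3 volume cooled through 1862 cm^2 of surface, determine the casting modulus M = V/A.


Formula: Casting Modulus M = V / A
M = 980 cm^3 / 1862 cm^2 = 0.5263 cm

0.5263 cm


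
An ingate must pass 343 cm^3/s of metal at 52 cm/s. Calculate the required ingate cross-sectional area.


Formula: A_ingate = Q / v  (continuity equation)
A = 343 cm^3/s / 52 cm/s = 6.5962 cm^2


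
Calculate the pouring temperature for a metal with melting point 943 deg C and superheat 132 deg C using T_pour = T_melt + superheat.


Formula: T_pour = T_melt + Superheat
T_pour = 943 + 132 = 1075 deg C


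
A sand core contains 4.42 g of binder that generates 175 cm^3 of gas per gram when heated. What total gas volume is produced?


Formula: V_gas = W_binder * gas_evolution_rate
V = 4.42 g * 175 cm^3/g = 773.5000 cm^3

Answer: 773.5000 cm^3
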